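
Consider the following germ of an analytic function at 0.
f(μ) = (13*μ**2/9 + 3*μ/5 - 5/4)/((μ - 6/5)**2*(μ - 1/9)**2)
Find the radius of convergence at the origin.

The radius of convergence is 1/9.

Denominator factor (μ - 6/5)^2: pole of order 2 at 6/5, modulus 6/5.
Denominator factor (μ - 1/9)^2: pole of order 2 at 1/9, modulus 1/9.
The radius of convergence is the smallest modulus among the singular points: 1/9.


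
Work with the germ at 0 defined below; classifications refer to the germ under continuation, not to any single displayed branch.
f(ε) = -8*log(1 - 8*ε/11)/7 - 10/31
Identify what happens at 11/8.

The term (-8/7)*log(1 - ε/(11/8)) has argument 1 - 11/8/(11/8) = 0 at 11/8: a logarithmic (infinitely-sheeted) branch point; the remaining terms are analytic or single-valued there.

The point is a logarithmic branch point.


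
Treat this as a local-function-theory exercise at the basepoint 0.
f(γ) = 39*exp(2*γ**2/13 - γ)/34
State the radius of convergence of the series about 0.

The radius of convergence is infinite.

The factor exp(2*γ**2/13 - γ) is entire and contributes no finite singular point.
The polynomial part has no poles.
No finite singular points: the Taylor series at 0 converges everywhere.


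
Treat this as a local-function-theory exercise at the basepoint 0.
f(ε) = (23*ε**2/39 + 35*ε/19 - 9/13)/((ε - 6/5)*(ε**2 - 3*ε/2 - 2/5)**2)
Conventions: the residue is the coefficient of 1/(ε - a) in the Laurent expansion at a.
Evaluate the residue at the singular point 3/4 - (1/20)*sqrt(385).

The residue is -365475/178334 + (113341155/1057342286)*sqrt(385).

The factor ε**2 - 3*ε/2 - 2/5 splits as (ε - a)(ε - a') with a = 3/4 - (1/20)*sqrt(385), a' = 3/4 + (1/20)*sqrt(385). At the order-2 pole a set g(ε) = (ε - a)^2*f(ε) = [(23*ε**2/39 + 35*ε/19 - 9/13)/(ε - 6/5)] / (ε - a')^2.
Order-2 pole: residue = g'(a); g'(3/4 - (1/20)*sqrt(385)) = -365475/178334 + (113341155/1057342286)*sqrt(385), so the residue is -365475/178334 + (113341155/1057342286)*sqrt(385).


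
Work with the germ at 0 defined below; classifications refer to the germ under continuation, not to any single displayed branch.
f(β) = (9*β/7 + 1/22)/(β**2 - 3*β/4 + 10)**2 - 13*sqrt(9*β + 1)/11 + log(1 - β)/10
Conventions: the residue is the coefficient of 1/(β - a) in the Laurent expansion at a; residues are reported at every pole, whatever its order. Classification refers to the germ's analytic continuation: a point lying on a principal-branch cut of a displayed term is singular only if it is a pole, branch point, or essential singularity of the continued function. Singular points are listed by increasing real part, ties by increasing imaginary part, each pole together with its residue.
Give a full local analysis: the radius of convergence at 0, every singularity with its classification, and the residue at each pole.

Radius of convergence at 0: 1/9.
At -1/9: an algebraic (square-root) branch point.
At (3/8) - ((1/8)*sqrt(631))*i: a pole of order 2; residue ((5200/30658397)*sqrt(631))*i.
At (3/8) + ((1/8)*sqrt(631))*i: a pole of order 2; residue -((5200/30658397)*sqrt(631))*i.
At 1: a logarithmic branch point.

Denominator factor (β**2 - 3*β/4 + 10)^2: discriminant -631/16, complex-conjugate roots (3/8) + ((1/8)*sqrt(631))*i and (3/8) - ((1/8)*sqrt(631))*i; poles of order 2, moduli sqrt(10) and sqrt(10).
Branch term (1/10)*log(1 - β/(1)): its argument vanishes at β = 1, a logarithmic branch point, modulus 1.
Branch term (-13/11)*sqrt(1 - β/(-1/9)): its argument vanishes at β = -1/9, a square-root branch point, modulus 1/9.
The radius of convergence is the smallest modulus among the singular points: 1/9.
The branch terms are analytic at (3/8) - ((1/8)*sqrt(631))*i and contribute nothing to the residue; only the rational part matters.
The factor β**2 - 3*β/4 + 10 splits as (β - a)(β - a') with a = (3/8) - ((1/8)*sqrt(631))*i, a' = (3/8) + ((1/8)*sqrt(631))*i. At the order-2 pole a set g(β) = (β - a)^2*(rational part) = [9*β/7 + 1/22] / (β - a')^2.
Order-2 pole: residue = g'(a); g'((3/8) - ((1/8)*sqrt(631))*i) = ((5200/30658397)*sqrt(631))*i, so the residue is ((5200/30658397)*sqrt(631))*i.
The branch terms are analytic at (3/8) + ((1/8)*sqrt(631))*i and contribute nothing to the residue; only the rational part matters.
The factor β**2 - 3*β/4 + 10 splits as (β - a)(β - a') with a = (3/8) + ((1/8)*sqrt(631))*i, a' = (3/8) - ((1/8)*sqrt(631))*i. At the order-2 pole a set g(β) = (β - a)^2*(rational part) = [9*β/7 + 1/22] / (β - a')^2.
Order-2 pole: residue = g'(a); g'((3/8) + ((1/8)*sqrt(631))*i) = -((5200/30658397)*sqrt(631))*i, so the residue is -((5200/30658397)*sqrt(631))*i.
List the singular points by increasing real part (a conjugate pair: the negative imaginary part first).


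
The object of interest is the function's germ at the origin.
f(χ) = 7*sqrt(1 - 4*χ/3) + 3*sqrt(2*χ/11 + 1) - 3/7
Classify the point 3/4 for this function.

The term (7)*sqrt(1 - χ/(3/4)) has argument 1 - 3/4/(3/4) = 0 at 3/4: a square-root (algebraic, two-sheeted) branch point; the remaining terms are analytic or single-valued there.

The point is an algebraic (square-root) branch point.


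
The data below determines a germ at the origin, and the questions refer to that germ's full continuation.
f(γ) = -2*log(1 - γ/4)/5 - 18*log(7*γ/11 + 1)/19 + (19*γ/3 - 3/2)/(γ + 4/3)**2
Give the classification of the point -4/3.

The point is a pole of order 2.

The denominator factor γ + 4/3 vanishes at -4/3 and appears to the power 2; the numerator there equals -179/18, nonzero, and no other factor vanishes.
The branch terms are analytic at this point.
Hence a pole whose order is the multiplicity, 2.


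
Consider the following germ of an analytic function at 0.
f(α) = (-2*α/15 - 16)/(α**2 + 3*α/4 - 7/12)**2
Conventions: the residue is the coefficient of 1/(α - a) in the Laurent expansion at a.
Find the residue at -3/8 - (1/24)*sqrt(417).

The factor α**2 + 3*α/4 - 7/12 splits as (α - a)(α - a') with a = -3/8 - (1/24)*sqrt(417), a' = -3/8 + (1/24)*sqrt(417). At the order-2 pole a set g(α) = (α - a)^2*f(α) = [-2*α/15 - 16] / (α - a')^2.
Order-2 pole: residue = g'(a); g'(-3/8 - (1/24)*sqrt(417)) = -(30624/96605)*sqrt(417), so the residue is -(30624/96605)*sqrt(417).

The residue is -(30624/96605)*sqrt(417).


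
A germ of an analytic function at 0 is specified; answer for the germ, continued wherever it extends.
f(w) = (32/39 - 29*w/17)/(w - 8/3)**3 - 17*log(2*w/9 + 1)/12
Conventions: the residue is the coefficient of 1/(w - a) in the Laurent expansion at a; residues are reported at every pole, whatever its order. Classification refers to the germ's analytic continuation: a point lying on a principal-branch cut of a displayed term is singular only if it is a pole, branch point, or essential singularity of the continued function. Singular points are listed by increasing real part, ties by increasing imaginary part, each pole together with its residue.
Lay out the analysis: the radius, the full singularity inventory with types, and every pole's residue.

Radius of convergence at 0: 8/3.
At -9/2: a logarithmic branch point.
At 8/3: a pole of order 3; residue 0.

Denominator factor (w - 8/3)^3: pole of order 3 at 8/3, modulus 8/3.
Branch term (-17/12)*log(1 - w/(-9/2)): its argument vanishes at w = -9/2, a logarithmic branch point, modulus 9/2.
The radius of convergence is the smallest modulus among the singular points: 8/3.
The branch term is analytic at 8/3 and contributes nothing to the residue; only the rational part matters.
At the order-3 pole 8/3 set g(w) = (w - (8/3))^3*(rational part) = 32/39 - 29*w/17.
Order-3 pole: residue = g''(a)/2; g''(8/3) = 0, so the residue is 0.
List the singular points by increasing real part (a conjugate pair: the negative imaginary part first).


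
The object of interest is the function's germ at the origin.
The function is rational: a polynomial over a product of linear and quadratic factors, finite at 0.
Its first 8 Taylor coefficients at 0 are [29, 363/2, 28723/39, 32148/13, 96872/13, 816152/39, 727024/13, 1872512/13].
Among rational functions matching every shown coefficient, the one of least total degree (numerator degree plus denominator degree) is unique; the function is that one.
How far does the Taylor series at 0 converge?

The radius of convergence is 1/2.

No rational of total degree below 5 reproduces all 8 coefficients; solving the [2/3] Pade equations on them gives f(θ) = (22*θ**2/39 - 15*θ/16 - 29/8)/(θ - 1/2)**3, whose expansion matches every shown term.
Denominator factor (θ - 1/2)^3: pole of order 3 at 1/2, modulus 1/2.
The radius of convergence is the smallest modulus among the singular points: 1/2.


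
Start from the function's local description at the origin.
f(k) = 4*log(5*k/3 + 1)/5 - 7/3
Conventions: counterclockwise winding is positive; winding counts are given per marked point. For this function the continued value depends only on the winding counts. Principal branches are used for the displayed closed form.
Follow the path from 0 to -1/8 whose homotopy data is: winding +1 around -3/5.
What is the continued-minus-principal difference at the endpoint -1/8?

The rational part is single-valued and drops out of the difference; each branch term changes only by its own monodromy.
(4/5)*log(1 - k/(-3/5)): each positive loop around -3/5 adds 2*pi*i to the log, so winding +1 contributes (4/5)*(1)*2*pi*i = (8/5)*pi*i.
Summing the contributions at k = -1/8 gives (8/5)*pi*i.

Continued minus principal equals (8/5)*pi*i.


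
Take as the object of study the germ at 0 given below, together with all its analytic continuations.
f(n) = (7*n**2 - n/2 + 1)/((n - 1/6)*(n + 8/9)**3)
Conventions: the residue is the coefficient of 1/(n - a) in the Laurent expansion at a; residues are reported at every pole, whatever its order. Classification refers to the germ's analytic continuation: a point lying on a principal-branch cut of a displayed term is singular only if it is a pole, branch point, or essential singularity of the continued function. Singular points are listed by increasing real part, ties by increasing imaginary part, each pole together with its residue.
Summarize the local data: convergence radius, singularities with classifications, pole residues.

Denominator factor (n + 8/9)^3: pole of order 3 at -8/9, modulus 8/9.
Denominator factor (n - 1/6): pole of order 1 at 1/6, modulus 1/6.
The radius of convergence is the smallest modulus among the singular points: 1/6.
At the order-3 pole -8/9 set g(n) = (n - (-8/9))^3*f(n) = (7*n**2 - n/2 + 1)/(n - 1/6).
Order-3 pole: residue = g''(a)/2; g''(-8/9) = -12960/6859, so the residue is -6480/6859.
At the order-1 pole 1/6 set g(n) = (n - (1/6))*f(n) = (7*n**2 - n/2 + 1)/(n + 8/9)**3.
Simple pole: residue = g(a) at a = 1/6, which is 6480/6859.
List the singular points by increasing real part (a conjugate pair: the negative imaginary part first).

Radius of convergence at 0: 1/6.
At -8/9: a pole of order 3; residue -6480/6859.
At 1/6: a pole of order 1; residue 6480/6859.


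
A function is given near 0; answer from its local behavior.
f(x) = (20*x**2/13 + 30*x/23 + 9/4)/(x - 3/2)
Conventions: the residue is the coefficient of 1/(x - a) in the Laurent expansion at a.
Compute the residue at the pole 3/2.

The residue is 9171/1196.

At the order-1 pole 3/2 set g(x) = (x - (3/2))*f(x) = 20*x**2/13 + 30*x/23 + 9/4.
Simple pole: residue = g(a) at a = 3/2, which is 9171/1196.


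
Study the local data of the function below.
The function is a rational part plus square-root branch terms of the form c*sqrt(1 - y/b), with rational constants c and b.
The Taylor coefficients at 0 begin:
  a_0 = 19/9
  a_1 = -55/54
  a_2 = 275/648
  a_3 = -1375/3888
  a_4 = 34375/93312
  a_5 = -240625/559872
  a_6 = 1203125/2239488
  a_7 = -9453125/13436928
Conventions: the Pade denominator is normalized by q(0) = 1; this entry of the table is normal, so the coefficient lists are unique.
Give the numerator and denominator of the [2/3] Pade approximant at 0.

The Pade approximant has numerator coefficients [19/9, 233/135, -995/1296]; denominator coefficients [1, 13/10, 1/16, -55/864].

Taylor coefficients needed (read off): a_0 = 19/9, a_1 = -55/54, a_2 = 275/648, a_3 = -1375/3888, a_4 = 34375/93312, a_5 = -240625/559872.
Write the denominator as Q(y) = 1 + q1*y + q2*y^2 + q3*y^3. Requiring Q*f - P = O(y^6) with deg P <= 2 kills the coefficients of y^3..y^5 in Q*f:
  y^3: a_3 + q1*a_2 + q2*a_1 + q3*a_0 = 0, i.e. -1375/3888 + (275/648)*q1 + (-55/54)*q2 + (19/9)*q3 = 0.
  y^4: a_4 + q1*a_3 + q2*a_2 + q3*a_1 = 0, i.e. 34375/93312 + (-1375/3888)*q1 + (275/648)*q2 + (-55/54)*q3 = 0.
  y^5: a_5 + q1*a_4 + q2*a_3 + q3*a_2 = 0, i.e. -240625/559872 + (34375/93312)*q1 + (-1375/3888)*q2 + (275/648)*q3 = 0.
Solving this linear system: q1 = 13/10, q2 = 1/16, q3 = -55/864.
The numerator is Q*f truncated at degree 2: P0 = a_0 = 19/9; P1 = a_1 + q1*a_0 = 233/135; P2 = a_2 + q1*a_1 + q2*a_0 = -995/1296.


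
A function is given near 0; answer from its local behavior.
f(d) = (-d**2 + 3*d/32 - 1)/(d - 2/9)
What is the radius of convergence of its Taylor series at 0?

Denominator factor (d - 2/9): pole of order 1 at 2/9, modulus 2/9.
The radius of convergence is the smallest modulus among the singular points: 2/9.

The radius of convergence is 2/9.


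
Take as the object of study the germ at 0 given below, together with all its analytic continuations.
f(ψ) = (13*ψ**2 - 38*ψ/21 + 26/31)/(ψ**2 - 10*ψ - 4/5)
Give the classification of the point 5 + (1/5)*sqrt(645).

The denominator factor ψ**2 - 10*ψ - 4/5 vanishes at 5 + (1/5)*sqrt(645) and appears to the power 1; the numerator there equals 2122882/3255 + (2692/105)*sqrt(645), nonzero, and no other factor vanishes.
Hence a pole whose order is the multiplicity, 1.

The point is a pole of order 1.


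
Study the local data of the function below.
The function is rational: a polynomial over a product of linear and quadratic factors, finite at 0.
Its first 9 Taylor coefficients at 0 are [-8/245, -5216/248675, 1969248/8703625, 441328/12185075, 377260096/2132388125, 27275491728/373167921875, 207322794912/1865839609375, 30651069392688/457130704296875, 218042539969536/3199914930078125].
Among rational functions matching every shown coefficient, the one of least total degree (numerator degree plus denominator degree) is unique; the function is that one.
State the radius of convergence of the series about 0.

No rational of total degree below 7 reproduces all 9 coefficients; solving the [2/5] Pade equations on them gives f(ζ) = (39*ζ**2/5 - 12*ζ/29 - 1)/((ζ - 7/5)**2*(ζ + 5/2)**3), whose expansion matches every shown term.
Denominator factor (ζ - 7/5)^2: pole of order 2 at 7/5, modulus 7/5.
Denominator factor (ζ + 5/2)^3: pole of order 3 at -5/2, modulus 5/2.
The radius of convergence is the smallest modulus among the singular points: 7/5.

The radius of convergence is 7/5.


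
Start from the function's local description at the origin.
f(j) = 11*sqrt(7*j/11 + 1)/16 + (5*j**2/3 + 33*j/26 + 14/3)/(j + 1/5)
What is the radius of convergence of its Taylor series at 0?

The radius of convergence is 1/5.

Denominator factor (j + 1/5): pole of order 1 at -1/5, modulus 1/5.
Branch term (11/16)*sqrt(1 - j/(-11/7)): its argument vanishes at j = -11/7, a square-root branch point, modulus 11/7.
The radius of convergence is the smallest modulus among the singular points: 1/5.


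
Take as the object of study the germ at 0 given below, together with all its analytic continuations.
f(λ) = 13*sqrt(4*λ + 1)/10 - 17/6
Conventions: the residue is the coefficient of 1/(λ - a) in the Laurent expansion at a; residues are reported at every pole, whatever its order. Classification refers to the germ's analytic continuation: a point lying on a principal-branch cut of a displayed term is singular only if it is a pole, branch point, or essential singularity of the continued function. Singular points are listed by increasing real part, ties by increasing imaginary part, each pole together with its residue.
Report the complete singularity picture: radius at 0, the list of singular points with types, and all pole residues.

Branch term (13/10)*sqrt(1 - λ/(-1/4)): its argument vanishes at λ = -1/4, a square-root branch point, modulus 1/4.
The radius of convergence is the smallest modulus among the singular points: 1/4.

Radius of convergence at 0: 1/4.
At -1/4: an algebraic (square-root) branch point.


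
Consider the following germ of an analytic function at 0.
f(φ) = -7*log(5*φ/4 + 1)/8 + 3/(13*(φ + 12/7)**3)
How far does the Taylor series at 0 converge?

Denominator factor (φ + 12/7)^3: pole of order 3 at -12/7, modulus 12/7.
Branch term (-7/8)*log(1 - φ/(-4/5)): its argument vanishes at φ = -4/5, a logarithmic branch point, modulus 4/5.
The radius of convergence is the smallest modulus among the singular points: 4/5.

The radius of convergence is 4/5.


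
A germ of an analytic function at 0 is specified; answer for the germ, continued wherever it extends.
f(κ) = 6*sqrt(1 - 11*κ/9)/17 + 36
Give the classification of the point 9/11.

The term (6/17)*sqrt(1 - κ/(9/11)) has argument 1 - 9/11/(9/11) = 0 at 9/11: a square-root (algebraic, two-sheeted) branch point; the remaining terms are analytic or single-valued there.

The point is an algebraic (square-root) branch point.


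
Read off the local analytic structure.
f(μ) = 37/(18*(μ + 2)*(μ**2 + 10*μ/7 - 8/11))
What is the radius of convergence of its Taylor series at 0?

The radius of convergence is -5/7 + (1/77)*sqrt(7337).

Denominator factor (μ**2 + 10*μ/7 - 8/11): discriminant 2668/539, real irrational roots -5/7 + (1/77)*sqrt(7337) and -5/7 - (1/77)*sqrt(7337); poles of order 1, moduli -5/7 + (1/77)*sqrt(7337) and 5/7 + (1/77)*sqrt(7337).
Denominator factor (μ + 2): pole of order 1 at -2, modulus 2.
The radius of convergence is the smallest modulus among the singular points: -5/7 + (1/77)*sqrt(7337).


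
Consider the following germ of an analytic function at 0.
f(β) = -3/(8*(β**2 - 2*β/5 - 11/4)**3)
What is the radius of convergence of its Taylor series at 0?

The radius of convergence is -1/5 + (3/10)*sqrt(31).

Denominator factor (β**2 - 2*β/5 - 11/4)^3: discriminant 279/25, real irrational roots 1/5 + (3/10)*sqrt(31) and 1/5 - (3/10)*sqrt(31); poles of order 3, moduli 1/5 + (3/10)*sqrt(31) and -1/5 + (3/10)*sqrt(31).
The radius of convergence is the smallest modulus among the singular points: -1/5 + (3/10)*sqrt(31).


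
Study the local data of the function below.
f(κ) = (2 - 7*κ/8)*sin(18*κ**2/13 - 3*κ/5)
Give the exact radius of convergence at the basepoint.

The radius of convergence is infinite.

The factor sin(18*κ**2/13 - 3*κ/5) is entire and contributes no finite singular point.
The polynomial part has no poles.
No finite singular points: the Taylor series at 0 converges everywhere.


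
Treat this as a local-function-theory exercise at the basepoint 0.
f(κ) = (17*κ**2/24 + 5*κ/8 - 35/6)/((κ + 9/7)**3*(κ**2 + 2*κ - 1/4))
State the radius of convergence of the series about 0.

Denominator factor (κ**2 + 2*κ - 1/4): discriminant 5, real irrational roots -1 + (1/2)*sqrt(5) and -1 - (1/2)*sqrt(5); poles of order 1, moduli -1 + (1/2)*sqrt(5) and 1 + (1/2)*sqrt(5).
Denominator factor (κ + 9/7)^3: pole of order 3 at -9/7, modulus 9/7.
The radius of convergence is the smallest modulus among the singular points: -1 + (1/2)*sqrt(5).

The radius of convergence is -1 + (1/2)*sqrt(5).


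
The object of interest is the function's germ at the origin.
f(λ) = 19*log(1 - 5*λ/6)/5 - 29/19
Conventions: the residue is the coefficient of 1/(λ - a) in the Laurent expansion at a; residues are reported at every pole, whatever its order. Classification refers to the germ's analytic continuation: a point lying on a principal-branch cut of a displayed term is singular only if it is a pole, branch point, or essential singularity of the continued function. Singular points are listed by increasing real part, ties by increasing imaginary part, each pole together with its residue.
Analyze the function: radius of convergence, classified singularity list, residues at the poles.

Radius of convergence at 0: 6/5.
At 6/5: a logarithmic branch point.

Branch term (19/5)*log(1 - λ/(6/5)): its argument vanishes at λ = 6/5, a logarithmic branch point, modulus 6/5.
The radius of convergence is the smallest modulus among the singular points: 6/5.


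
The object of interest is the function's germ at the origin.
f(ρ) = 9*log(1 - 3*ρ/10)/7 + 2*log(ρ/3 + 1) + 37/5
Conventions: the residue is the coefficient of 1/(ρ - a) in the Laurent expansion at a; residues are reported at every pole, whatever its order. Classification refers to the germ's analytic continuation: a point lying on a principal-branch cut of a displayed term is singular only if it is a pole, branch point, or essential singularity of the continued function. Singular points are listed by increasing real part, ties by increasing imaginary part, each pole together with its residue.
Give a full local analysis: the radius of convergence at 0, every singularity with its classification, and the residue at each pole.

Radius of convergence at 0: 3.
At -3: a logarithmic branch point.
At 10/3: a logarithmic branch point.

Branch term (9/7)*log(1 - ρ/(10/3)): its argument vanishes at ρ = 10/3, a logarithmic branch point, modulus 10/3.
Branch term (2)*log(1 - ρ/(-3)): its argument vanishes at ρ = -3, a logarithmic branch point, modulus 3.
The radius of convergence is the smallest modulus among the singular points: 3.
List the singular points by increasing real part (a conjugate pair: the negative imaginary part first).


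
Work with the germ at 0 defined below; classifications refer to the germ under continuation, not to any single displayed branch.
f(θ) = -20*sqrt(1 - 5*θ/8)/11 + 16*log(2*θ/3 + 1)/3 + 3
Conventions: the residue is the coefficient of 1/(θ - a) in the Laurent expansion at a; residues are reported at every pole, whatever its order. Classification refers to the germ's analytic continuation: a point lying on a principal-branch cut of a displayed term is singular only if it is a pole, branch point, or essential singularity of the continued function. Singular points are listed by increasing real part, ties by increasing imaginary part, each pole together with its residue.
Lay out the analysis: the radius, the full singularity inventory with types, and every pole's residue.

Branch term (-20/11)*sqrt(1 - θ/(8/5)): its argument vanishes at θ = 8/5, a square-root branch point, modulus 8/5.
Branch term (16/3)*log(1 - θ/(-3/2)): its argument vanishes at θ = -3/2, a logarithmic branch point, modulus 3/2.
The radius of convergence is the smallest modulus among the singular points: 3/2.
List the singular points by increasing real part (a conjugate pair: the negative imaginary part first).

Radius of convergence at 0: 3/2.
At -3/2: a logarithmic branch point.
At 8/5: an algebraic (square-root) branch point.


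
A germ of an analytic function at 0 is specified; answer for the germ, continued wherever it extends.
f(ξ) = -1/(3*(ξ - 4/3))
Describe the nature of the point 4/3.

The point is a pole of order 1.

The denominator factor ξ - 4/3 vanishes at 4/3 and appears to the power 1; the numerator there equals -1/3, nonzero, and no other factor vanishes.
Hence a pole whose order is the multiplicity, 1.


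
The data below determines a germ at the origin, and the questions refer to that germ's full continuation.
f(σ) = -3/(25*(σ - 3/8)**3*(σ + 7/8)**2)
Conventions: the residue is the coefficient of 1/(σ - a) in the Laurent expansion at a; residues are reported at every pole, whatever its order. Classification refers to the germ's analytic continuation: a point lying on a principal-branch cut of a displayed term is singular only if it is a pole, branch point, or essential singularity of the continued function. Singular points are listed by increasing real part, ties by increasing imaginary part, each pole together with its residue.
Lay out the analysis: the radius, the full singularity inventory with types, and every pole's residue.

Radius of convergence at 0: 3/8.
At -7/8: a pole of order 2; residue 2304/15625.
At 3/8: a pole of order 3; residue -2304/15625.

Denominator factor (σ + 7/8)^2: pole of order 2 at -7/8, modulus 7/8.
Denominator factor (σ - 3/8)^3: pole of order 3 at 3/8, modulus 3/8.
The radius of convergence is the smallest modulus among the singular points: 3/8.
At the order-2 pole -7/8 set g(σ) = (σ - (-7/8))^2*f(σ) = -3/(25*(σ - 3/8)**3).
Order-2 pole: residue = g'(a); g'(-7/8) = 2304/15625, so the residue is 2304/15625.
At the order-3 pole 3/8 set g(σ) = (σ - (3/8))^3*f(σ) = -3/(25*(σ + 7/8)**2).
Order-3 pole: residue = g''(a)/2; g''(3/8) = -4608/15625, so the residue is -2304/15625.
List the singular points by increasing real part (a conjugate pair: the negative imaginary part first).


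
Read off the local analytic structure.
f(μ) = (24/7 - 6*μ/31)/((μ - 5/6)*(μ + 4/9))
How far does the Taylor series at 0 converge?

Denominator factor (μ + 4/9): pole of order 1 at -4/9, modulus 4/9.
Denominator factor (μ - 5/6): pole of order 1 at 5/6, modulus 5/6.
The radius of convergence is the smallest modulus among the singular points: 4/9.

The radius of convergence is 4/9.


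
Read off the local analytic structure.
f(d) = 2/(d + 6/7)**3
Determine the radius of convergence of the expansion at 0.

Denominator factor (d + 6/7)^3: pole of order 3 at -6/7, modulus 6/7.
The radius of convergence is the smallest modulus among the singular points: 6/7.

The radius of convergence is 6/7.


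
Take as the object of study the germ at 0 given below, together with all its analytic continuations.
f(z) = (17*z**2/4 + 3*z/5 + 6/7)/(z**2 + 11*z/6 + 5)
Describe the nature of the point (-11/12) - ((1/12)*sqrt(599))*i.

The denominator factor z**2 + 11*z/6 + 5 vanishes at (-11/12) - ((1/12)*sqrt(599))*i and appears to the power 1; the numerator there equals (-139109/10080) + ((863/1440)*sqrt(599))*i, nonzero, and no other factor vanishes.
Hence a pole whose order is the multiplicity, 1.

The point is a pole of order 1.


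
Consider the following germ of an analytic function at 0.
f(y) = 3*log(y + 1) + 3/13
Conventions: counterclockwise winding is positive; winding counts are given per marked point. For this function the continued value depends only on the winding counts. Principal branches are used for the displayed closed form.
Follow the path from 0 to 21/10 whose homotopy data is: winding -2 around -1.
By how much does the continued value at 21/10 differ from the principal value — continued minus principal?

The rational part is single-valued and drops out of the difference; each branch term changes only by its own monodromy.
(3)*log(1 - y/(-1)): each positive loop around -1 adds 2*pi*i to the log, so winding -2 contributes (3)*(-2)*2*pi*i = -(12)*pi*i.
Summing the contributions at y = 21/10 gives -(12)*pi*i.

Continued minus principal equals -(12)*pi*i.


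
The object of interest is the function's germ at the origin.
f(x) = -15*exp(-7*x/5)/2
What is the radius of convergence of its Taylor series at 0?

The radius of convergence is infinite.

The factor exp(-7*x/5) is entire and contributes no finite singular point.
The polynomial part has no poles.
No finite singular points: the Taylor series at 0 converges everywhere.


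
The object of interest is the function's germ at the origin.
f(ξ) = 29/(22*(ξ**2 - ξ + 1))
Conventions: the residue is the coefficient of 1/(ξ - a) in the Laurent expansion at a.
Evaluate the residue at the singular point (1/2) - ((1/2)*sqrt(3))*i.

The residue is ((29/66)*sqrt(3))*i.

The factor ξ**2 - ξ + 1 splits as (ξ - a)(ξ - a') with a = (1/2) - ((1/2)*sqrt(3))*i, a' = (1/2) + ((1/2)*sqrt(3))*i. At the order-1 pole a set g(ξ) = (ξ - a)*f(ξ) = [29/22] / (ξ - a').
Simple pole: residue = g(a) at a = (1/2) - ((1/2)*sqrt(3))*i, which is ((29/66)*sqrt(3))*i.


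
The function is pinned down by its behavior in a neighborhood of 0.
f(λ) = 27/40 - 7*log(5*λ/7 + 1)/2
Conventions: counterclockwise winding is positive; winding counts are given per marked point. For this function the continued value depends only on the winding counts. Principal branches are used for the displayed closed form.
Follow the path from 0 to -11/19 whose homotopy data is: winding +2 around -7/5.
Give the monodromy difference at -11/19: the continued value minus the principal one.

The rational part is single-valued and drops out of the difference; each branch term changes only by its own monodromy.
(-7/2)*log(1 - λ/(-7/5)): each positive loop around -7/5 adds 2*pi*i to the log, so winding +2 contributes (-7/2)*(2)*2*pi*i = -(14)*pi*i.
Summing the contributions at λ = -11/19 gives -(14)*pi*i.

Continued minus principal equals -(14)*pi*i.


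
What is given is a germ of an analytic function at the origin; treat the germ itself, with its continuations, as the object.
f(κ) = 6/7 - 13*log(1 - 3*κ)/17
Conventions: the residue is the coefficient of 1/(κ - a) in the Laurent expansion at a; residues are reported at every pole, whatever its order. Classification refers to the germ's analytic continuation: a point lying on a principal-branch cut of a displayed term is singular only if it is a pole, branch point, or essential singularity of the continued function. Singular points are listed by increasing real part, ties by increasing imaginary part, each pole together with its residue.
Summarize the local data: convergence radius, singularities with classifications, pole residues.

Branch term (-13/17)*log(1 - κ/(1/3)): its argument vanishes at κ = 1/3, a logarithmic branch point, modulus 1/3.
The radius of convergence is the smallest modulus among the singular points: 1/3.

Radius of convergence at 0: 1/3.
At 1/3: a logarithmic branch point.


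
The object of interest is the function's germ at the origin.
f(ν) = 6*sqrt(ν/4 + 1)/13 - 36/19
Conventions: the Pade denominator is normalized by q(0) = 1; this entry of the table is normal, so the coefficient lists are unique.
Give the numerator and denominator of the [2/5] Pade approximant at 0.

The Pade approximant has numerator coefficients [-354/247, -31224231/64944698, -77645565/2078230336]; denominator coefficients [1, 395153/1051736, 162711/4206944, 62339/67311104, 38741/4307910656, 11457/34463285248].

Taylor coefficients needed (expand at 0): a_0 = -354/247, a_1 = 3/52, a_2 = -3/832, a_3 = 3/6656, a_4 = -15/212992, a_5 = 21/1703936, a_6 = -63/27262976, a_7 = 99/218103808.
Write the denominator as Q(ν) = 1 + q1*ν + q2*ν^2 + q3*ν^3 + q4*ν^4 + q5*ν^5. Requiring Q*f - P = O(ν^8) with deg P <= 2 kills the coefficients of ν^3..ν^7 in Q*f:
  ν^3: a_3 + q1*a_2 + q2*a_1 + q3*a_0 = 0, i.e. 3/6656 + (-3/832)*q1 + (3/52)*q2 + (-354/247)*q3 = 0.
  ν^4: a_4 + q1*a_3 + q2*a_2 + q3*a_1 + q4*a_0 = 0, i.e. -15/212992 + (3/6656)*q1 + (-3/832)*q2 + (3/52)*q3 + (-354/247)*q4 = 0.
  ν^5: a_5 + q1*a_4 + q2*a_3 + q3*a_2 + q4*a_1 + q5*a_0 = 0, i.e. 21/1703936 + (-15/212992)*q1 + (3/6656)*q2 + (-3/832)*q3 + (3/52)*q4 + (-354/247)*q5 = 0.
  ν^6: a_6 + q1*a_5 + q2*a_4 + q3*a_3 + q4*a_2 + q5*a_1 = 0, i.e. -63/27262976 + (21/1703936)*q1 + (-15/212992)*q2 + (3/6656)*q3 + (-3/832)*q4 + (3/52)*q5 = 0.
  ν^7: a_7 + q1*a_6 + q2*a_5 + q3*a_4 + q4*a_3 + q5*a_2 = 0, i.e. 99/218103808 + (-63/27262976)*q1 + (21/1703936)*q2 + (-15/212992)*q3 + (3/6656)*q4 + (-3/832)*q5 = 0.
Solving this linear system: q1 = 395153/1051736, q2 = 162711/4206944, q3 = 62339/67311104, q4 = 38741/4307910656, q5 = 11457/34463285248.
The numerator is Q*f truncated at degree 2: P0 = a_0 = -354/247; P1 = a_1 + q1*a_0 = -31224231/64944698; P2 = a_2 + q1*a_1 + q2*a_0 = -77645565/2078230336.


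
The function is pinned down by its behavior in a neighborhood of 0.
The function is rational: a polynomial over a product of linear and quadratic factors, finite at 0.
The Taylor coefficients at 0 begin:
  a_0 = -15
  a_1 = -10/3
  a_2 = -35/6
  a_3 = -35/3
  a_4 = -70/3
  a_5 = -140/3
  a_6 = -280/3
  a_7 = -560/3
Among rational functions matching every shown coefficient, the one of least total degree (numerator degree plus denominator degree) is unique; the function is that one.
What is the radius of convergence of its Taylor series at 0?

The radius of convergence is 1/2.

No rational of total degree below 3 reproduces all 8 coefficients; solving the [2/1] Pade equations on them gives f(ρ) = (-5*ρ**2/12 - 40*ρ/3 + 15/2)/(ρ - 1/2), whose expansion matches every shown term.
Denominator factor (ρ - 1/2): pole of order 1 at 1/2, modulus 1/2.
The radius of convergence is the smallest modulus among the singular points: 1/2.


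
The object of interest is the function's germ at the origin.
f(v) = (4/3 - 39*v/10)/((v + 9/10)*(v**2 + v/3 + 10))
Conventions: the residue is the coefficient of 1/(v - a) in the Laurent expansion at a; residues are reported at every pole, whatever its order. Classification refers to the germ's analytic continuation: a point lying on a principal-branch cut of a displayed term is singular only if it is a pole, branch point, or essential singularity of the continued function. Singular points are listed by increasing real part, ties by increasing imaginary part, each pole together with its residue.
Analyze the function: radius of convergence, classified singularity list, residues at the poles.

Denominator factor (v + 9/10): pole of order 1 at -9/10, modulus 9/10.
Denominator factor (v**2 + v/3 + 10): discriminant -359/9, complex-conjugate roots (-1/6) + ((1/6)*sqrt(359))*i and (-1/6) - ((1/6)*sqrt(359))*i; poles of order 1, moduli sqrt(10) and sqrt(10).
The radius of convergence is the smallest modulus among the singular points: 9/10.
At the order-1 pole -9/10 set g(v) = (v - (-9/10))*f(v) = (4/3 - 39*v/10)/(v**2 + v/3 + 10).
Simple pole: residue = g(a) at a = -9/10, which is 1453/3153.
The factor v**2 + v/3 + 10 splits as (v - a)(v - a') with a = (-1/6) - ((1/6)*sqrt(359))*i, a' = (-1/6) + ((1/6)*sqrt(359))*i. At the order-1 pole a set g(v) = (v - a)*f(v) = [(4/3 - 39*v/10)/(v + 9/10)] / (v - a').
Simple pole: residue = g(a) at a = (-1/6) - ((1/6)*sqrt(359))*i, which is (-1453/6306) - ((67387/2263854)*sqrt(359))*i.
The factor v**2 + v/3 + 10 splits as (v - a)(v - a') with a = (-1/6) + ((1/6)*sqrt(359))*i, a' = (-1/6) - ((1/6)*sqrt(359))*i. At the order-1 pole a set g(v) = (v - a)*f(v) = [(4/3 - 39*v/10)/(v + 9/10)] / (v - a').
Simple pole: residue = g(a) at a = (-1/6) + ((1/6)*sqrt(359))*i, which is (-1453/6306) + ((67387/2263854)*sqrt(359))*i.
List the singular points by increasing real part (a conjugate pair: the negative imaginary part first).

Radius of convergence at 0: 9/10.
At -9/10: a pole of order 1; residue 1453/3153.
At (-1/6) - ((1/6)*sqrt(359))*i: a pole of order 1; residue (-1453/6306) - ((67387/2263854)*sqrt(359))*i.
At (-1/6) + ((1/6)*sqrt(359))*i: a pole of order 1; residue (-1453/6306) + ((67387/2263854)*sqrt(359))*i.


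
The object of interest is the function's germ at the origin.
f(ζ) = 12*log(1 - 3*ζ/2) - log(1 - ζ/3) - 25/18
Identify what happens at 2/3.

The term (12)*log(1 - ζ/(2/3)) has argument 1 - 2/3/(2/3) = 0 at 2/3: a logarithmic (infinitely-sheeted) branch point; the remaining terms are analytic or single-valued there.

The point is a logarithmic branch point.


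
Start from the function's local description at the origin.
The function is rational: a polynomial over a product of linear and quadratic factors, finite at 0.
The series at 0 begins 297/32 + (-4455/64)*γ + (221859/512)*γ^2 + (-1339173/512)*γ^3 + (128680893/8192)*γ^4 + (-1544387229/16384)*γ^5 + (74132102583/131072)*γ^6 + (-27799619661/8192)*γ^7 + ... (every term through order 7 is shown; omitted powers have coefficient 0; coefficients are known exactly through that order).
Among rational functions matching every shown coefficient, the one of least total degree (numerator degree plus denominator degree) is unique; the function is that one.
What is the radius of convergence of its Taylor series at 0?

The radius of convergence is 1/6.

No rational of total degree below 3 reproduces all 8 coefficients; solving the [0/3] Pade equations on them gives f(γ) = 11/(4*(γ + 1/6)*(γ + 4/3)**2), whose expansion matches every shown term.
Denominator factor (γ + 4/3)^2: pole of order 2 at -4/3, modulus 4/3.
Denominator factor (γ + 1/6): pole of order 1 at -1/6, modulus 1/6.
The radius of convergence is the smallest modulus among the singular points: 1/6.


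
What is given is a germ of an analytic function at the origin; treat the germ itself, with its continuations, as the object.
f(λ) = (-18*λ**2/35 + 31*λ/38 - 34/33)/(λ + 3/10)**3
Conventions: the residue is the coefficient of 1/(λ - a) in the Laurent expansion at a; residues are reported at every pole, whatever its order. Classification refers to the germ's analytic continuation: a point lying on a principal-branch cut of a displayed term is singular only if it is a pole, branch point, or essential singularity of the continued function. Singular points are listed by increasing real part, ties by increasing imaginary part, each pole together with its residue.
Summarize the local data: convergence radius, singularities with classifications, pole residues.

Radius of convergence at 0: 3/10.
At -3/10: a pole of order 3; residue -18/35.

Denominator factor (λ + 3/10)^3: pole of order 3 at -3/10, modulus 3/10.
The radius of convergence is the smallest modulus among the singular points: 3/10.
At the order-3 pole -3/10 set g(λ) = (λ - (-3/10))^3*f(λ) = -18*λ**2/35 + 31*λ/38 - 34/33.
Order-3 pole: residue = g''(a)/2; g''(-3/10) = -36/35, so the residue is -18/35.


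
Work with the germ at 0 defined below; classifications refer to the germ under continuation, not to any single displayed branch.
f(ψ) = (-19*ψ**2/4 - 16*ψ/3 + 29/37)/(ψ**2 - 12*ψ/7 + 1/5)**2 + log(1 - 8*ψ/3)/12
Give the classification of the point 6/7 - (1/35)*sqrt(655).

The denominator factor ψ**2 - 12*ψ/7 + 1/5 vanishes at 6/7 - (1/35)*sqrt(655) and appears to the power 2; the numerator there equals -355973/36260 + (283/735)*sqrt(655), nonzero, and no other factor vanishes.
The branch terms are analytic at this point.
Hence a pole whose order is the multiplicity, 2.

The point is a pole of order 2.


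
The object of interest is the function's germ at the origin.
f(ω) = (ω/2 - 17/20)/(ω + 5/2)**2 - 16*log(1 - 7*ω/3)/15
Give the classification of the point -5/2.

The denominator factor ω + 5/2 vanishes at -5/2 and appears to the power 2; the numerator there equals -21/10, nonzero, and no other factor vanishes.
The branch terms are analytic at this point.
Hence a pole whose order is the multiplicity, 2.

The point is a pole of order 2.


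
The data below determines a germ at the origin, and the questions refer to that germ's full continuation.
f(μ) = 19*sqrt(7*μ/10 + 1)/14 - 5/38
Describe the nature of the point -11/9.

There is no denominator, hence no pole anywhere.
Branch term sqrt(1 - μ/(-10/7)): argument at -11/9 is 13/90, nonzero, so -11/9 is not its branch point (a point on a principal cut is still regular for the continued germ).
So the germ continues analytically to -11/9.

The point is a regular point.


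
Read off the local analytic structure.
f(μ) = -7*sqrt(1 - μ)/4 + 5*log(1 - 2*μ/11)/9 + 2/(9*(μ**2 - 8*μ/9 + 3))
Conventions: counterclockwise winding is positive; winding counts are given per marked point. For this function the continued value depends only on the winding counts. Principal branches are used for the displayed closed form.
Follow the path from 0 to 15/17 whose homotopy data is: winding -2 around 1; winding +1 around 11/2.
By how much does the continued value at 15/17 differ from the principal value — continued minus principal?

Continued minus principal equals (10/9)*pi*i.

The rational part is single-valued and drops out of the difference; each branch term changes only by its own monodromy.
(-7/4)*sqrt(1 - μ/(1)): winding -2 is even, the square root returns to the same sheet, contribution 0.
(5/9)*log(1 - μ/(11/2)): each positive loop around 11/2 adds 2*pi*i to the log, so winding +1 contributes (5/9)*(1)*2*pi*i = (10/9)*pi*i.
Summing the contributions at μ = 15/17 gives (10/9)*pi*i.
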